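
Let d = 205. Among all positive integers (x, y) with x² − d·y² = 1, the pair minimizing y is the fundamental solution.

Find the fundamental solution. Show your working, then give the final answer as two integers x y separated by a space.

d=205: √d = [14; 3,6,1,4,1,6,3,28] (ℓ=8, even), read p_7/q_7
k=0  a_k=14  p_k/q_k = 14/1
…
k=2  a_k=6  p_k/q_k = 272/19
k=3  a_k=1  p_k/q_k = 315/22
k=4  a_k=4  p_k/q_k = 1532/107
k=5  a_k=1  p_k/q_k = 1847/129
k=6  a_k=6  p_k/q_k = 12614/881
k=7  a_k=3  p_k/q_k = 39689/2772
→ (39689, 2772).  Check: 39689²=1575216721, 205·2772²=1575216720, difference 1.

39689 2772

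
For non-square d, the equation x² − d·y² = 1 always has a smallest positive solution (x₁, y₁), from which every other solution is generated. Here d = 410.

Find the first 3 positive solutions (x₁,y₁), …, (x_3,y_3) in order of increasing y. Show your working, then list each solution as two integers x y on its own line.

d=410: √d = [20; 4,40] (ℓ=2, even), read p_1/q_1
a_0=20:  p_0=20·1+0=20,  q_0=20·0+1=1
a_1=4:  p_1=4·20+1=81,  q_1=4·1+0=4
(x₁, y₁) = (81, 4);  81² − 410·4² = 1 ✓
k=2:  x_2 = 81·81+410·4·4 = 13121,  y_2 = 81·4+4·81 = 648
k=3:  x_3 = 81·13121+410·4·648 = 2125521,  y_3 = 81·648+4·13121 = 104972

81 4
13121 648
2125521 104972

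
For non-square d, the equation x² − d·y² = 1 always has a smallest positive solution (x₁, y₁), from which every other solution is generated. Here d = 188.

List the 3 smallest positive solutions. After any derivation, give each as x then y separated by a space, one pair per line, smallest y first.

4607 336
42448897 3095904
391124132351 28525659120

√188 = [13; 1,2,2,6,2,2,1,26, …], period ℓ=8 (even) → k=7
k=0  a_k=13  p_k/q_k = 13/1
…
k=3  a_k=2  p_k/q_k = 96/7
…
k=5  a_k=2  p_k/q_k = 1330/97
k=6  a_k=2  p_k/q_k = 3277/239
k=7  a_k=1  p_k/q_k = 4607/336
(x₁, y₁) = (4607, 336);  4607² − 188·336² = 1 ✓
(x_2, y_2) = (4607·4607 + 188·336·336, 4607·336 + 336·4607) = (42448897, 3095904)
(x_3, y_3) = (4607·42448897 + 188·336·3095904, 4607·3095904 + 336·42448897) = (391124132351, 28525659120)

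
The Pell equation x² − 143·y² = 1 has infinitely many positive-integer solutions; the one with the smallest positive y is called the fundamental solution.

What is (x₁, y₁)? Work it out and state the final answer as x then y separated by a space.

d=143: √d = [11; 1,22] (ℓ=2, even), read p_1/q_1
step 0: (11, 1)  from 11·(1,0) + (0,1)
step 1: (12, 1)  from 1·(11,1) + (1,0)
fundamental: x₁=12, y₁=1  (since 144 − 143·1 = 1)

12 1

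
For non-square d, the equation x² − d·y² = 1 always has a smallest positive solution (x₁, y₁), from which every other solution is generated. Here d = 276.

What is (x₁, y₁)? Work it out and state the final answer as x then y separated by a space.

7775 468

√276 = [16; 1,1,1,1,2,2,2,1,1,1,1,32, …], period ℓ=12 (even) → k=11
a_0=16:  p_0=16·1+0=16,  q_0=16·0+1=1
…
a_10=1:  p_10=1·3007+1761=4768,  q_10=1·181+106=287
a_11=1:  p_11=1·4768+3007=7775,  q_11=1·287+181=468
(x₁, y₁) = (7775, 468);  7775² − 276·468² = 1 ✓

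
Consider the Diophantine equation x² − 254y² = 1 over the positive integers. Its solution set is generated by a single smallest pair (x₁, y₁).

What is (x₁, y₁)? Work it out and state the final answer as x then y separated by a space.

[15; 1,14,1,30] for √254; ℓ=4 ⇒ convergent index 3
step 0: (15, 1)  from 15·(1,0) + (0,1)
step 1: (16, 1)  from 1·(15,1) + (1,0)
step 2: (239, 15)  from 14·(16,1) + (15,1)
step 3: (255, 16)  from 1·(239,15) + (16,1)
fundamental: x₁=255, y₁=16  (since 65025 − 254·256 = 1)

255 16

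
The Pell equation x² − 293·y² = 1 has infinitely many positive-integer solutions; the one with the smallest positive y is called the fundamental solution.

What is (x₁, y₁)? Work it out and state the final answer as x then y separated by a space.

12320649 719780

[17; 8,1,1,8,34] for √293; ℓ=5 ⇒ convergent index 9
step 0: (17, 1)  from 17·(1,0) + (0,1)
step 1: (137, 8)  from 8·(17,1) + (1,0)
step 2: (154, 9)  from 1·(137,8) + (17,1)
step 3: (291, 17)  from 1·(154,9) + (137,8)
step 4: (2482, 145)  from 8·(291,17) + (154,9)
…
step 6: (679914, 39721)  from 8·(84679,4947) + (2482,145)
step 7: (764593, 44668)  from 1·(679914,39721) + (84679,4947)
step 8: (1444507, 84389)  from 1·(764593,44668) + (679914,39721)
step 9: (12320649, 719780)  from 8·(1444507,84389) + (764593,44668)
fundamental: x₁=12320649, y₁=719780  (since 151798391781201 − 293·518083248400 = 1)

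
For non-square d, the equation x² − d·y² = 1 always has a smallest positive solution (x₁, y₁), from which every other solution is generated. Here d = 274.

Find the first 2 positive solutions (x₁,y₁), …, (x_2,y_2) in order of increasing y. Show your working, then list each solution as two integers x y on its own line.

√274 = [16; 1,1,4,4,1,1,32, …], period ℓ=7 (odd) → k=13
a_0=16:  p_0=16·1+0=16,  q_0=16·0+1=1
…
a_2=1:  p_2=1·17+16=33,  q_2=1·1+1=2
…
a_6=1:  p_6=1·778+629=1407,  q_6=1·47+38=85
a_7=32:  p_7=32·1407+778=45802,  q_7=32·85+47=2767
…
a_10=4:  p_10=4·93011+47209=419253,  q_10=4·5619+2852=25328
a_11=4:  p_11=4·419253+93011=1770023,  q_11=4·25328+5619=106931
a_12=1:  p_12=1·1770023+419253=2189276,  q_12=1·106931+25328=132259
a_13=1:  p_13=1·2189276+1770023=3959299,  q_13=1·132259+106931=239190
fundamental: x₁=3959299, y₁=239190  (since 15676048571401 − 274·57211856100 = 1)
n=2: (3959299,239190)∘(3959299,239190) = (3959299·3959299+274·239190·239190, 3959299·239190+239190·3959299) = (31352097142801,1894049455620)

3959299 239190
31352097142801 1894049455620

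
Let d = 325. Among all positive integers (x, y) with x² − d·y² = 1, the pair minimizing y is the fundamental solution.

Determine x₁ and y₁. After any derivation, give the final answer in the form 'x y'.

d=325: √d = [18; 36] (ℓ=1, odd), read p_1/q_1
i=0: a=18 ⇒ p=18, q=1
i=1: a=36 ⇒ p=649, q=36
fundamental: x₁=649, y₁=36  (since 421201 − 325·1296 = 1)

649 36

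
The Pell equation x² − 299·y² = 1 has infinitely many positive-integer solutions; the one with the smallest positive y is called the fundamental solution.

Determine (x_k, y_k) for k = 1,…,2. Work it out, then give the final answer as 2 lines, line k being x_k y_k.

415 24
344449 19920

√299 = [17; 3,2,3,34, …], period ℓ=4 (even) → k=3
i=0: a=17 ⇒ p=17, q=1
i=1: a=3 ⇒ p=52, q=3
i=2: a=2 ⇒ p=121, q=7
i=3: a=3 ⇒ p=415, q=24
→ (415, 24).  Check: 415²=172225, 299·24²=172224, difference 1.
k=2:  x_2 = 415·415+299·24·24 = 344449,  y_2 = 415·24+24·415 = 19920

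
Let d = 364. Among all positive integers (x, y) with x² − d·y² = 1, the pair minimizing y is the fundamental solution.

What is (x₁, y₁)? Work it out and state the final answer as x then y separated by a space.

d=364: √d = [19; 12,1,2,3,1,8,1,3,2,1,12,38] (ℓ=12, even), read p_11/q_11
i=0: a=19 ⇒ p=19, q=1
i=1: a=12 ⇒ p=229, q=12
i=2: a=1 ⇒ p=248, q=13
…
i=4: a=3 ⇒ p=2423, q=127
i=5: a=1 ⇒ p=3148, q=165
i=6: a=8 ⇒ p=27607, q=1447
i=7: a=1 ⇒ p=30755, q=1612
i=8: a=3 ⇒ p=119872, q=6283
i=9: a=2 ⇒ p=270499, q=14178
i=10: a=1 ⇒ p=390371, q=20461
i=11: a=12 ⇒ p=4954951, q=259710
fundamental: x₁=4954951, y₁=259710  (since 24551539412401 − 364·67449284100 = 1)

4954951 259710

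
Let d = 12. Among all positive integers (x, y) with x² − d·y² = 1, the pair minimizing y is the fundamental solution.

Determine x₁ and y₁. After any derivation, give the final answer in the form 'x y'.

√12 → a₀=3, period (2,6); ℓ=2 even so k=1
i=0: a=3 ⇒ p=3, q=1
i=1: a=2 ⇒ p=7, q=2
(x₁, y₁) = (7, 2);  7² − 12·2² = 1 ✓

7 2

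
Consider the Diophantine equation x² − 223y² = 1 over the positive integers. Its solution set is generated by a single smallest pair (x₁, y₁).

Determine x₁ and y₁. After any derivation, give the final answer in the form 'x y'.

√223 = [14; 1,13,1,28, …], period ℓ=4 (even) → k=3
step 0: (14, 1)  from 14·(1,0) + (0,1)
step 1: (15, 1)  from 1·(14,1) + (1,0)
step 2: (209, 14)  from 13·(15,1) + (14,1)
step 3: (224, 15)  from 1·(209,14) + (15,1)
(x₁, y₁) = (224, 15);  224² − 223·15² = 1 ✓

224 15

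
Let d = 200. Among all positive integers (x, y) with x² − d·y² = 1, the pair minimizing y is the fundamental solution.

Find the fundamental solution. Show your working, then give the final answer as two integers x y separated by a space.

√200 → a₀=14, period (7,28); ℓ=2 even so k=1
k=0  a_k=14  p_k/q_k = 14/1
k=1  a_k=7  p_k/q_k = 99/7
→ (99, 7).  Check: 99²=9801, 200·7²=9800, difference 1.

99 7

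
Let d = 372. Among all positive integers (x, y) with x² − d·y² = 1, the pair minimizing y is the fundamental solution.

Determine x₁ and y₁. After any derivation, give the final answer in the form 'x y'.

√372 → a₀=19, period (3,2,12,2,3,38); ℓ=6 even so k=5
a_0=19:  p_0=19·1+0=19,  q_0=19·0+1=1
a_1=3:  p_1=3·19+1=58,  q_1=3·1+0=3
a_2=2:  p_2=2·58+19=135,  q_2=2·3+1=7
…
a_4=2:  p_4=2·1678+135=3491,  q_4=2·87+7=181
a_5=3:  p_5=3·3491+1678=12151,  q_5=3·181+87=630
fundamental: x₁=12151, y₁=630  (since 147646801 − 372·396900 = 1)

12151 630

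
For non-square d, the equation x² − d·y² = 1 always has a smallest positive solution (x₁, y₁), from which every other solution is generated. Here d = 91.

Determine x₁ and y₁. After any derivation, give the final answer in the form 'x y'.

[9; 1,1,5,1,5,1,1,18] for √91; ℓ=8 ⇒ convergent index 7
step 0: (9, 1)  from 9·(1,0) + (0,1)
…
step 2: (19, 2)  from 1·(10,1) + (9,1)
step 3: (105, 11)  from 5·(19,2) + (10,1)
step 4: (124, 13)  from 1·(105,11) + (19,2)
step 5: (725, 76)  from 5·(124,13) + (105,11)
step 6: (849, 89)  from 1·(725,76) + (124,13)
step 7: (1574, 165)  from 1·(849,89) + (725,76)
(x₁, y₁) = (1574, 165);  1574² − 91·165² = 1 ✓

1574 165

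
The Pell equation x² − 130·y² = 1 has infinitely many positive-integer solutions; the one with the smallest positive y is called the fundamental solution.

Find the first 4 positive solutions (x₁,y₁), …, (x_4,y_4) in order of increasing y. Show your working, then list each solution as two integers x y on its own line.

6499 570
84474001 7408860
1097993058499 96300361710
14271713689896001 1251712094097720

[11; 2,2,22] for √130; ℓ=3 ⇒ convergent index 5
a_0=11:  p_0=11·1+0=11,  q_0=11·0+1=1
a_1=2:  p_1=2·11+1=23,  q_1=2·1+0=2
…
a_3=22:  p_3=22·57+23=1277,  q_3=22·5+2=112
a_4=2:  p_4=2·1277+57=2611,  q_4=2·112+5=229
a_5=2:  p_5=2·2611+1277=6499,  q_5=2·229+112=570
(x₁, y₁) = (6499, 570);  6499² − 130·570² = 1 ✓
n=2: (6499,570)∘(6499,570) = (6499·6499+130·570·570, 6499·570+570·6499) = (84474001,7408860)
n=3: (84474001,7408860)∘(6499,570) = (6499·84474001+130·570·7408860, 6499·7408860+570·84474001) = (1097993058499,96300361710)
n=4: (1097993058499,96300361710)∘(6499,570) = (6499·1097993058499+130·570·96300361710, 6499·96300361710+570·1097993058499) = (14271713689896001,1251712094097720)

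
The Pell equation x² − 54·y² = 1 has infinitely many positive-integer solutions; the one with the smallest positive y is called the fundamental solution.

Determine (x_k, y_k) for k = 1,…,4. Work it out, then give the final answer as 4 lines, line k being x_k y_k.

485 66
470449 64020
456335045 62099334
442644523201 60236289960

d=54: √d = [7; 2,1,6,1,2,14] (ℓ=6, even), read p_5/q_5
i=0: a=7 ⇒ p=7, q=1
i=1: a=2 ⇒ p=15, q=2
i=2: a=1 ⇒ p=22, q=3
i=3: a=6 ⇒ p=147, q=20
i=4: a=1 ⇒ p=169, q=23
i=5: a=2 ⇒ p=485, q=66
→ (485, 66).  Check: 485²=235225, 54·66²=235224, difference 1.
n=2: (485,66)∘(485,66) = (485·485+54·66·66, 485·66+66·485) = (470449,64020)
n=3: (470449,64020)∘(485,66) = (485·470449+54·66·64020, 485·64020+66·470449) = (456335045,62099334)
n=4: (456335045,62099334)∘(485,66) = (485·456335045+54·66·62099334, 485·62099334+66·456335045) = (442644523201,60236289960)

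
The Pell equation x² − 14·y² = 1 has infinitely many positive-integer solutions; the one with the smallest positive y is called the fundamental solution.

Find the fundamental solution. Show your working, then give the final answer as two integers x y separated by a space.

15 4

√14 → a₀=3, period (1,2,1,6); ℓ=4 even so k=3
k=0  a_k=3  p_k/q_k = 3/1
…
k=2  a_k=2  p_k/q_k = 11/3
k=3  a_k=1  p_k/q_k = 15/4
fundamental: x₁=15, y₁=4  (since 225 − 14·16 = 1)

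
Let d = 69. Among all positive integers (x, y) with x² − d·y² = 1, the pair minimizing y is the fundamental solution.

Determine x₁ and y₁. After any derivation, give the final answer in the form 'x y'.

[8; 3,3,1,4,1,3,3,16] for √69; ℓ=8 ⇒ convergent index 7
step 0: (8, 1)  from 8·(1,0) + (0,1)
…
step 4: (515, 62)  from 4·(108,13) + (83,10)
step 5: (623, 75)  from 1·(515,62) + (108,13)
step 6: (2384, 287)  from 3·(623,75) + (515,62)
step 7: (7775, 936)  from 3·(2384,287) + (623,75)
→ (7775, 936).  Check: 7775²=60450625, 69·936²=60450624, difference 1.

7775 936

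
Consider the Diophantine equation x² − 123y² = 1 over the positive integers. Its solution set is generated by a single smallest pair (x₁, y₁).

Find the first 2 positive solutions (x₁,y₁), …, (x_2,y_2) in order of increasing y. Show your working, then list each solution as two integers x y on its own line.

122 11
29767 2684

[11; 11,22] for √123; ℓ=2 ⇒ convergent index 1
i=0: a=11 ⇒ p=11, q=1
i=1: a=11 ⇒ p=122, q=11
→ (122, 11).  Check: 122²=14884, 123·11²=14883, difference 1.
(122+11√123)^2 = 29767 + 2684√123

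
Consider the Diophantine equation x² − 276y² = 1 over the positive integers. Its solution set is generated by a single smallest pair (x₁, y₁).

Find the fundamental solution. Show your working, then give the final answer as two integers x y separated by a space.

√276 = [16; 1,1,1,1,2,2,2,1,1,1,1,32, …], period ℓ=12 (even) → k=11
i=0: a=16 ⇒ p=16, q=1
i=1: a=1 ⇒ p=17, q=1
i=2: a=1 ⇒ p=33, q=2
…
i=7: a=2 ⇒ p=1246, q=75
…
i=10: a=1 ⇒ p=4768, q=287
i=11: a=1 ⇒ p=7775, q=468
fundamental: x₁=7775, y₁=468  (since 60450625 − 276·219024 = 1)

7775 468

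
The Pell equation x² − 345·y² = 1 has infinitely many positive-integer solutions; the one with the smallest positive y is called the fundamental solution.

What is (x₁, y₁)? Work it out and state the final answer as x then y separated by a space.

6761 364

√345 → a₀=18, period (1,1,2,1,6,1,2,1,1,36); ℓ=10 even so k=9
k=0  a_k=18  p_k/q_k = 18/1
…
k=3  a_k=2  p_k/q_k = 93/5
…
k=8  a_k=1  p_k/q_k = 3882/209
k=9  a_k=1  p_k/q_k = 6761/364
→ (6761, 364).  Check: 6761²=45711121, 345·364²=45711120, difference 1.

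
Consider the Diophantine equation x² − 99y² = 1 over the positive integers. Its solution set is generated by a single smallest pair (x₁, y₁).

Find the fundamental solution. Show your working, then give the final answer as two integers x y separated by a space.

10 1

[9; 1,18] for √99; ℓ=2 ⇒ convergent index 1
a_0=9:  p_0=9·1+0=9,  q_0=9·0+1=1
a_1=1:  p_1=1·9+1=10,  q_1=1·1+0=1
(x₁, y₁) = (10, 1);  10² − 99·1² = 1 ✓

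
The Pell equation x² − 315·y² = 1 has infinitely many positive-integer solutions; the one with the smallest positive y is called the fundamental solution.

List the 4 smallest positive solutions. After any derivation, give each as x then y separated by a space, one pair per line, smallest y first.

√315 = [17; 1,2,1,34, …], period ℓ=4 (even) → k=3
k=0  a_k=17  p_k/q_k = 17/1
…
k=2  a_k=2  p_k/q_k = 53/3
k=3  a_k=1  p_k/q_k = 71/4
(x₁, y₁) = (71, 4);  71² − 315·4² = 1 ✓
n=2: (71,4)∘(71,4) = (71·71+315·4·4, 71·4+4·71) = (10081,568)
n=3: (10081,568)∘(71,4) = (71·10081+315·4·568, 71·568+4·10081) = (1431431,80652)
n=4: (1431431,80652)∘(71,4) = (71·1431431+315·4·80652, 71·80652+4·1431431) = (203253121,11452016)

71 4
10081 568
1431431 80652
203253121 11452016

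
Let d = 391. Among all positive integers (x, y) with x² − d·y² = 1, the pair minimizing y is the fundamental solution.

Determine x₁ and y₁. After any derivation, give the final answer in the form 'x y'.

[19; 1,3,2,2,1,…,3,1,38] for √391; ℓ=16 ⇒ convergent index 15
a_0=19:  p_0=19·1+0=19,  q_0=19·0+1=1
…
a_5=1:  p_5=1·435+178=613,  q_5=1·22+9=31
…
a_7=2:  p_7=2·1048+613=2709,  q_7=2·53+31=137
…
a_11=1:  p_11=1·160266+107747=268013,  q_11=1·8105+5449=13554
a_12=2:  p_12=2·268013+160266=696292,  q_12=2·13554+8105=35213
…
a_14=3:  p_14=3·1660597+696292=5678083,  q_14=3·83980+35213=287153
a_15=1:  p_15=1·5678083+1660597=7338680,  q_15=1·287153+83980=371133
fundamental: x₁=7338680, y₁=371133  (since 53856224142400 − 391·137739703689 = 1)

7338680 371133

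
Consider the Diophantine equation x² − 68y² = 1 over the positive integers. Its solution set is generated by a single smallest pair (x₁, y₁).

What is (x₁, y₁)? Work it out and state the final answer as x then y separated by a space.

√68 → a₀=8, period (4,16); ℓ=2 even so k=1
i=0: a=8 ⇒ p=8, q=1
i=1: a=4 ⇒ p=33, q=4
(x₁, y₁) = (33, 4);  33² − 68·4² = 1 ✓

33 4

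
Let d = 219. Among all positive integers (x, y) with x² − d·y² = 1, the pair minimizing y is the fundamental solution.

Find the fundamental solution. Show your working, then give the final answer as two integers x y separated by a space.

√219 = [14; 1,3,1,28, …], period ℓ=4 (even) → k=3
a_0=14:  p_0=14·1+0=14,  q_0=14·0+1=1
a_1=1:  p_1=1·14+1=15,  q_1=1·1+0=1
a_2=3:  p_2=3·15+14=59,  q_2=3·1+1=4
a_3=1:  p_3=1·59+15=74,  q_3=1·4+1=5
fundamental: x₁=74, y₁=5  (since 5476 − 219·25 = 1)

74 5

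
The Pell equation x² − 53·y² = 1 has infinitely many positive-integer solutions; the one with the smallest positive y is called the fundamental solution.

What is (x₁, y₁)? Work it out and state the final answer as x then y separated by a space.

√53 → a₀=7, period (3,1,1,3,14); ℓ=5 odd so k=9
step 0: (7, 1)  from 7·(1,0) + (0,1)
…
step 2: (29, 4)  from 1·(22,3) + (7,1)
step 3: (51, 7)  from 1·(29,4) + (22,3)
…
step 6: (7979, 1096)  from 3·(2599,357) + (182,25)
step 7: (10578, 1453)  from 1·(7979,1096) + (2599,357)
step 8: (18557, 2549)  from 1·(10578,1453) + (7979,1096)
step 9: (66249, 9100)  from 3·(18557,2549) + (10578,1453)
(x₁, y₁) = (66249, 9100);  66249² − 53·9100² = 1 ✓

66249 9100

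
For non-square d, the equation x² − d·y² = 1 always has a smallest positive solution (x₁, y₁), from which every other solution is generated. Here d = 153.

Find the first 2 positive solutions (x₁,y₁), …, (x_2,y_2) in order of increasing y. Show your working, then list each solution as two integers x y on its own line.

√153 → a₀=12, period (2,1,2,2,2,1,2,24); ℓ=8 even so k=7
k=0  a_k=12  p_k/q_k = 12/1
…
k=2  a_k=1  p_k/q_k = 37/3
…
k=4  a_k=2  p_k/q_k = 235/19
…
k=6  a_k=1  p_k/q_k = 804/65
k=7  a_k=2  p_k/q_k = 2177/176
→ (2177, 176).  Check: 2177²=4739329, 153·176²=4739328, difference 1.
(x_2, y_2) = (2177·2177 + 153·176·176, 2177·176 + 176·2177) = (9478657, 766304)

2177 176
9478657 766304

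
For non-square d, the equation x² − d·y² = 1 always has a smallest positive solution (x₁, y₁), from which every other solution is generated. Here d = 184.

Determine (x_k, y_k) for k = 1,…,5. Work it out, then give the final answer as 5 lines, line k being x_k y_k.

24335 1794
1184384449 87313980
57643991108495 4249571404806
2805533046066067201 206826640184594040
136545293294391499564175 10066252573534620521994

√184 → a₀=13, period (1,1,3,2,1,2,1,2,3,1,1,26); ℓ=12 even so k=11
a_0=13:  p_0=13·1+0=13,  q_0=13·0+1=1
…
a_2=1:  p_2=1·14+13=27,  q_2=1·1+1=2
…
a_4=2:  p_4=2·95+27=217,  q_4=2·7+2=16
…
a_6=2:  p_6=2·312+217=841,  q_6=2·23+16=62
a_7=1:  p_7=1·841+312=1153,  q_7=1·62+23=85
a_8=2:  p_8=2·1153+841=3147,  q_8=2·85+62=232
a_9=3:  p_9=3·3147+1153=10594,  q_9=3·232+85=781
a_10=1:  p_10=1·10594+3147=13741,  q_10=1·781+232=1013
a_11=1:  p_11=1·13741+10594=24335,  q_11=1·1013+781=1794
→ (24335, 1794).  Check: 24335²=592192225, 184·1794²=592192224, difference 1.
(x_2, y_2) = (24335·24335 + 184·1794·1794, 24335·1794 + 1794·24335) = (1184384449, 87313980)
(x_3, y_3) = (24335·1184384449 + 184·1794·87313980, 24335·87313980 + 1794·1184384449) = (57643991108495, 4249571404806)
(x_4, y_4) = (24335·57643991108495 + 184·1794·4249571404806, 24335·4249571404806 + 1794·57643991108495) = (2805533046066067201, 206826640184594040)
(x_5, y_5) = (24335·2805533046066067201 + 184·1794·206826640184594040, 24335·206826640184594040 + 1794·2805533046066067201) = (136545293294391499564175, 10066252573534620521994)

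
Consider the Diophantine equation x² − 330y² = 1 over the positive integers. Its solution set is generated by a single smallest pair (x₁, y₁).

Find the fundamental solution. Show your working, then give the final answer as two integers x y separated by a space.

d=330: √d = [18; 6,36] (ℓ=2, even), read p_1/q_1
k=0  a_k=18  p_k/q_k = 18/1
k=1  a_k=6  p_k/q_k = 109/6
(x₁, y₁) = (109, 6);  109² − 330·6² = 1 ✓

109 6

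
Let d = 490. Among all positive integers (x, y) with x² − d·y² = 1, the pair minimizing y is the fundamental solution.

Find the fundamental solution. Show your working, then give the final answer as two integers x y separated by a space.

[22; 7,2,1,4,4,4,1,2,7,44] for √490; ℓ=10 ⇒ convergent index 9
step 0: (22, 1)  from 22·(1,0) + (0,1)
…
step 5: (9607, 434)  from 4·(2280,103) + (487,22)
…
step 8: (141338, 6385)  from 2·(50315,2273) + (40708,1839)
step 9: (1039681, 46968)  from 7·(141338,6385) + (50315,2273)
fundamental: x₁=1039681, y₁=46968  (since 1080936581761 − 490·2205993024 = 1)

1039681 46968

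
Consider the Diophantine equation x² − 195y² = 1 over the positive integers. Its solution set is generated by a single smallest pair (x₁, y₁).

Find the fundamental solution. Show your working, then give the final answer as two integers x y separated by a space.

d=195: √d = [13; 1,26] (ℓ=2, even), read p_1/q_1
i=0: a=13 ⇒ p=13, q=1
i=1: a=1 ⇒ p=14, q=1
→ (14, 1).  Check: 14²=196, 195·1²=195, difference 1.

14 1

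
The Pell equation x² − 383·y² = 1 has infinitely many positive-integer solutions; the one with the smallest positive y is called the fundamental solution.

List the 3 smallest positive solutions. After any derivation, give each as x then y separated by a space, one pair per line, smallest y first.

d=383: √d = [19; 1,1,3,19,3,1,1,38] (ℓ=8, even), read p_7/q_7
i=0: a=19 ⇒ p=19, q=1
…
i=2: a=1 ⇒ p=39, q=2
i=3: a=3 ⇒ p=137, q=7
i=4: a=19 ⇒ p=2642, q=135
i=5: a=3 ⇒ p=8063, q=412
i=6: a=1 ⇒ p=10705, q=547
i=7: a=1 ⇒ p=18768, q=959
fundamental: x₁=18768, y₁=959  (since 352237824 − 383·919681 = 1)
k=2:  x_2 = 18768·18768+383·959·959 = 704475647,  y_2 = 18768·959+959·18768 = 35997024
k=3:  x_3 = 18768·704475647+383·959·35997024 = 26443197867024,  y_3 = 18768·35997024+959·704475647 = 1351184291905

18768 959
704475647 35997024
26443197867024 1351184291905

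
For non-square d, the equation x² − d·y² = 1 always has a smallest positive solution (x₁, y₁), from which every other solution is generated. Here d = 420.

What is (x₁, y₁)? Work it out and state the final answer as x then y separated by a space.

[20; 2,40] for √420; ℓ=2 ⇒ convergent index 1
k=0  a_k=20  p_k/q_k = 20/1
k=1  a_k=2  p_k/q_k = 41/2
fundamental: x₁=41, y₁=2  (since 1681 − 420·4 = 1)

41 2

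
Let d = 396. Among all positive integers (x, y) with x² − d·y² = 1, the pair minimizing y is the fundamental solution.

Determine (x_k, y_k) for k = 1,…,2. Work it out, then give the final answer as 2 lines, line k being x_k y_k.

199 10
79201 3980

[19; 1,8,1,38] for √396; ℓ=4 ⇒ convergent index 3
k=0  a_k=19  p_k/q_k = 19/1
…
k=2  a_k=8  p_k/q_k = 179/9
k=3  a_k=1  p_k/q_k = 199/10
fundamental: x₁=199, y₁=10  (since 39601 − 396·100 = 1)
(x_2, y_2) = (199·199 + 396·10·10, 199·10 + 10·199) = (79201, 3980)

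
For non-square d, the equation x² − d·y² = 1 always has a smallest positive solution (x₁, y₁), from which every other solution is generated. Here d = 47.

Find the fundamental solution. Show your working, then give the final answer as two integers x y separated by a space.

48 7

[6; 1,5,1,12] for √47; ℓ=4 ⇒ convergent index 3
i=0: a=6 ⇒ p=6, q=1
i=1: a=1 ⇒ p=7, q=1
i=2: a=5 ⇒ p=41, q=6
i=3: a=1 ⇒ p=48, q=7
fundamental: x₁=48, y₁=7  (since 2304 − 47·49 = 1)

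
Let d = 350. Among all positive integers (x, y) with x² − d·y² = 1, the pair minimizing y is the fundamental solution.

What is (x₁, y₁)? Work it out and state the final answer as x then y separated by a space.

449 24

d=350: √d = [18; 1,2,2,2,1,36] (ℓ=6, even), read p_5/q_5
step 0: (18, 1)  from 18·(1,0) + (0,1)
…
step 2: (56, 3)  from 2·(19,1) + (18,1)
step 3: (131, 7)  from 2·(56,3) + (19,1)
step 4: (318, 17)  from 2·(131,7) + (56,3)
step 5: (449, 24)  from 1·(318,17) + (131,7)
fundamental: x₁=449, y₁=24  (since 201601 − 350·576 = 1)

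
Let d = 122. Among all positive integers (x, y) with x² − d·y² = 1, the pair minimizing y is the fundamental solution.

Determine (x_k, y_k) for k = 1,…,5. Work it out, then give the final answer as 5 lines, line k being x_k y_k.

243 22
118097 10692
57394899 5196290
27893802817 2525386248
13556330774163 1227332520238

d=122: √d = [11; 22] (ℓ=1, odd), read p_1/q_1
a_0=11:  p_0=11·1+0=11,  q_0=11·0+1=1
a_1=22:  p_1=22·11+1=243,  q_1=22·1+0=22
→ (243, 22).  Check: 243²=59049, 122·22²=59048, difference 1.
(x_2, y_2) = (243·243 + 122·22·22, 243·22 + 22·243) = (118097, 10692)
(x_3, y_3) = (243·118097 + 122·22·10692, 243·10692 + 22·118097) = (57394899, 5196290)
(x_4, y_4) = (243·57394899 + 122·22·5196290, 243·5196290 + 22·57394899) = (27893802817, 2525386248)
(x_5, y_5) = (243·27893802817 + 122·22·2525386248, 243·2525386248 + 22·27893802817) = (13556330774163, 1227332520238)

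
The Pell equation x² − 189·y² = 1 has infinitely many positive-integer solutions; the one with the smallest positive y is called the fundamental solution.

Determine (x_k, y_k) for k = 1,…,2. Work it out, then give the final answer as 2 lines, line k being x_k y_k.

√189 → a₀=13, period (1,2,1,26); ℓ=4 even so k=3
k=0  a_k=13  p_k/q_k = 13/1
k=1  a_k=1  p_k/q_k = 14/1
k=2  a_k=2  p_k/q_k = 41/3
k=3  a_k=1  p_k/q_k = 55/4
(x₁, y₁) = (55, 4);  55² − 189·4² = 1 ✓
(x_2, y_2) = (55·55 + 189·4·4, 55·4 + 4·55) = (6049, 440)

55 4
6049 440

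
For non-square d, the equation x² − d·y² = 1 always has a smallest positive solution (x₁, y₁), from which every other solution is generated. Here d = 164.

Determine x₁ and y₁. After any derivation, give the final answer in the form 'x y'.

2049 160

√164 = [12; 1,4,6,4,1,24, …], period ℓ=6 (even) → k=5
i=0: a=12 ⇒ p=12, q=1
…
i=3: a=6 ⇒ p=397, q=31
i=4: a=4 ⇒ p=1652, q=129
i=5: a=1 ⇒ p=2049, q=160
(x₁, y₁) = (2049, 160);  2049² − 164·160² = 1 ✓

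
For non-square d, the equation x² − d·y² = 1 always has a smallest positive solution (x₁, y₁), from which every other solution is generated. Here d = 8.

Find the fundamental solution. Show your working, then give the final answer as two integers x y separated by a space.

√8 → a₀=2, period (1,4); ℓ=2 even so k=1
step 0: (2, 1)  from 2·(1,0) + (0,1)
step 1: (3, 1)  from 1·(2,1) + (1,0)
fundamental: x₁=3, y₁=1  (since 9 − 8·1 = 1)

3 1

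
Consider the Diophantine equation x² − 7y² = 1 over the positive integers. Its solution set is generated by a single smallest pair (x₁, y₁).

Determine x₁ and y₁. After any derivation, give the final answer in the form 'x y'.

√7 → a₀=2, period (1,1,1,4); ℓ=4 even so k=3
a_0=2:  p_0=2·1+0=2,  q_0=2·0+1=1
a_1=1:  p_1=1·2+1=3,  q_1=1·1+0=1
a_2=1:  p_2=1·3+2=5,  q_2=1·1+1=2
a_3=1:  p_3=1·5+3=8,  q_3=1·2+1=3
fundamental: x₁=8, y₁=3  (since 64 − 7·9 = 1)

8 3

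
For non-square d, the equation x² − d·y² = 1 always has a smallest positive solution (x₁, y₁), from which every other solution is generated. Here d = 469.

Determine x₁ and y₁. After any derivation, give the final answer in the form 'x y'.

√469 = [21; 1,1,1,10,6,10,1,1,1,42, …], period ℓ=10 (even) → k=9
a_0=21:  p_0=21·1+0=21,  q_0=21·0+1=1
a_1=1:  p_1=1·21+1=22,  q_1=1·1+0=1
a_2=1:  p_2=1·22+21=43,  q_2=1·1+1=2
a_3=1:  p_3=1·43+22=65,  q_3=1·2+1=3
a_4=10:  p_4=10·65+43=693,  q_4=10·3+2=32
…
a_6=10:  p_6=10·4223+693=42923,  q_6=10·195+32=1982
…
a_8=1:  p_8=1·47146+42923=90069,  q_8=1·2177+1982=4159
a_9=1:  p_9=1·90069+47146=137215,  q_9=1·4159+2177=6336
fundamental: x₁=137215, y₁=6336  (since 18827956225 − 469·40144896 = 1)

137215 6336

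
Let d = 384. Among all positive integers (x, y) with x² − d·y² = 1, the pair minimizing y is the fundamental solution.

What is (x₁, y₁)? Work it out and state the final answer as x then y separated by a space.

4801 245

√384 → a₀=19, period (1,1,2,9,2,1,1,38); ℓ=8 even so k=7
k=0  a_k=19  p_k/q_k = 19/1
k=1  a_k=1  p_k/q_k = 20/1
k=2  a_k=1  p_k/q_k = 39/2
k=3  a_k=2  p_k/q_k = 98/5
k=4  a_k=9  p_k/q_k = 921/47
…
k=6  a_k=1  p_k/q_k = 2861/146
k=7  a_k=1  p_k/q_k = 4801/245
→ (4801, 245).  Check: 4801²=23049601, 384·245²=23049600, difference 1.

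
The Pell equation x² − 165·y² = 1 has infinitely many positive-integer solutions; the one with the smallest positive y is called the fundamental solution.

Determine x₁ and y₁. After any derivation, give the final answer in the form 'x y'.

1079 84

[12; 1,5,2,5,1,24] for √165; ℓ=6 ⇒ convergent index 5
step 0: (12, 1)  from 12·(1,0) + (0,1)
step 1: (13, 1)  from 1·(12,1) + (1,0)
step 2: (77, 6)  from 5·(13,1) + (12,1)
step 3: (167, 13)  from 2·(77,6) + (13,1)
step 4: (912, 71)  from 5·(167,13) + (77,6)
step 5: (1079, 84)  from 1·(912,71) + (167,13)
→ (1079, 84).  Check: 1079²=1164241, 165·84²=1164240, difference 1.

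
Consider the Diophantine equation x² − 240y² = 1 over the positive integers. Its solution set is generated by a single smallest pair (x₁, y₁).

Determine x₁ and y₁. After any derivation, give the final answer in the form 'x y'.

31 2

[15; 2,30] for √240; ℓ=2 ⇒ convergent index 1
a_0=15:  p_0=15·1+0=15,  q_0=15·0+1=1
a_1=2:  p_1=2·15+1=31,  q_1=2·1+0=2
fundamental: x₁=31, y₁=2  (since 961 − 240·4 = 1)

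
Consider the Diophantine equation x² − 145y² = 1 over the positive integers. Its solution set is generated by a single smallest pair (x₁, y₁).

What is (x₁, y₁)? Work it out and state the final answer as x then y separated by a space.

289 24

√145 = [12; 24, …], period ℓ=1 (odd) → k=1
k=0  a_k=12  p_k/q_k = 12/1
k=1  a_k=24  p_k/q_k = 289/24
fundamental: x₁=289, y₁=24  (since 83521 − 145·576 = 1)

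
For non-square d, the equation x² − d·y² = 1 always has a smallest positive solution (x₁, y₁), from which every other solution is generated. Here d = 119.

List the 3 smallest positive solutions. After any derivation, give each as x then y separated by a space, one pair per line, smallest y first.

120 11
28799 2640
6911640 633589

d=119: √d = [10; 1,9,1,20] (ℓ=4, even), read p_3/q_3
a_0=10:  p_0=10·1+0=10,  q_0=10·0+1=1
a_1=1:  p_1=1·10+1=11,  q_1=1·1+0=1
a_2=9:  p_2=9·11+10=109,  q_2=9·1+1=10
a_3=1:  p_3=1·109+11=120,  q_3=1·10+1=11
→ (120, 11).  Check: 120²=14400, 119·11²=14399, difference 1.
(x_2, y_2) = (120·120 + 119·11·11, 120·11 + 11·120) = (28799, 2640)
(x_3, y_3) = (120·28799 + 119·11·2640, 120·2640 + 11·28799) = (6911640, 633589)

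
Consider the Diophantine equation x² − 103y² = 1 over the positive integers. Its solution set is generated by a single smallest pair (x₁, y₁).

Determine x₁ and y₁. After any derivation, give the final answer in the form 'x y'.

227528 22419

d=103: √d = [10; 6,1,2,1,1,9,1,1,2,1,6,20] (ℓ=12, even), read p_11/q_11
i=0: a=10 ⇒ p=10, q=1
…
i=4: a=1 ⇒ p=274, q=27
…
i=7: a=1 ⇒ p=5044, q=497
…
i=10: a=1 ⇒ p=33877, q=3338
i=11: a=6 ⇒ p=227528, q=22419
→ (227528, 22419).  Check: 227528²=51768990784, 103·22419²=51768990783, difference 1.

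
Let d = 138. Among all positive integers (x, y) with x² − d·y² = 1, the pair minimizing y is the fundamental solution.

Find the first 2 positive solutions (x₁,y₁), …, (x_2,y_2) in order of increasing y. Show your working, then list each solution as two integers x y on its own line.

d=138: √d = [11; 1,2,1,22] (ℓ=4, even), read p_3/q_3
i=0: a=11 ⇒ p=11, q=1
i=1: a=1 ⇒ p=12, q=1
i=2: a=2 ⇒ p=35, q=3
i=3: a=1 ⇒ p=47, q=4
(x₁, y₁) = (47, 4);  47² − 138·4² = 1 ✓
(x_2, y_2) = (47·47 + 138·4·4, 47·4 + 4·47) = (4417, 376)

47 4
4417 376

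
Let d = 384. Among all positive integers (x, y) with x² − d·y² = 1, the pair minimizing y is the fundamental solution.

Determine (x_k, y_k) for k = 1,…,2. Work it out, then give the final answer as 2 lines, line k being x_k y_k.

√384 = [19; 1,1,2,9,2,1,1,38, …], period ℓ=8 (even) → k=7
step 0: (19, 1)  from 19·(1,0) + (0,1)
…
step 2: (39, 2)  from 1·(20,1) + (19,1)
step 3: (98, 5)  from 2·(39,2) + (20,1)
step 4: (921, 47)  from 9·(98,5) + (39,2)
…
step 6: (2861, 146)  from 1·(1940,99) + (921,47)
step 7: (4801, 245)  from 1·(2861,146) + (1940,99)
(x₁, y₁) = (4801, 245);  4801² − 384·245² = 1 ✓
k=2:  x_2 = 4801·4801+384·245·245 = 46099201,  y_2 = 4801·245+245·4801 = 2352490

4801 245
46099201 2352490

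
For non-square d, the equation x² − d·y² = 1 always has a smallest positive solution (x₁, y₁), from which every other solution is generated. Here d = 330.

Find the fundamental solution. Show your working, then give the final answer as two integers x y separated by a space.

109 6

[18; 6,36] for √330; ℓ=2 ⇒ convergent index 1
a_0=18:  p_0=18·1+0=18,  q_0=18·0+1=1
a_1=6:  p_1=6·18+1=109,  q_1=6·1+0=6
→ (109, 6).  Check: 109²=11881, 330·6²=11880, difference 1.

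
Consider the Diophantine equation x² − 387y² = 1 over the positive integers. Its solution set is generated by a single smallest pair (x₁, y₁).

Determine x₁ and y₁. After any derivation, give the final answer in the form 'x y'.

3482 177

d=387: √d = [19; 1,2,19,2,1,38] (ℓ=6, even), read p_5/q_5
k=0  a_k=19  p_k/q_k = 19/1
k=1  a_k=1  p_k/q_k = 20/1
k=2  a_k=2  p_k/q_k = 59/3
k=3  a_k=19  p_k/q_k = 1141/58
k=4  a_k=2  p_k/q_k = 2341/119
k=5  a_k=1  p_k/q_k = 3482/177
→ (3482, 177).  Check: 3482²=12124324, 387·177²=12124323, difference 1.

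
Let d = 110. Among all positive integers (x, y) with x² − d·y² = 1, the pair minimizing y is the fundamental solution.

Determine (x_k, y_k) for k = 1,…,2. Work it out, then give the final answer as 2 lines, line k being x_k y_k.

21 2
881 84

√110 = [10; 2,20, …], period ℓ=2 (even) → k=1
k=0  a_k=10  p_k/q_k = 10/1
k=1  a_k=2  p_k/q_k = 21/2
(x₁, y₁) = (21, 2);  21² − 110·2² = 1 ✓
(21+2√110)^2 = 881 + 84√110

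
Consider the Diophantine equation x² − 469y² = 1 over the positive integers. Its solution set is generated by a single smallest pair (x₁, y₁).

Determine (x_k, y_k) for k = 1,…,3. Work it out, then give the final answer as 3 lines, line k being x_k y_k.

d=469: √d = [21; 1,1,1,10,6,10,1,1,1,42] (ℓ=10, even), read p_9/q_9
i=0: a=21 ⇒ p=21, q=1
i=1: a=1 ⇒ p=22, q=1
i=2: a=1 ⇒ p=43, q=2
…
i=5: a=6 ⇒ p=4223, q=195
…
i=8: a=1 ⇒ p=90069, q=4159
i=9: a=1 ⇒ p=137215, q=6336
→ (137215, 6336).  Check: 137215²=18827956225, 469·6336²=18827956224, difference 1.
k=2:  x_2 = 137215·137215+469·6336·6336 = 37655912449,  y_2 = 137215·6336+6336·137215 = 1738788480
k=3:  x_3 = 137215·37655912449+469·6336·1738788480 = 10333912053241855,  y_3 = 137215·1738788480+6336·37655912449 = 477175722560064

137215 6336
37655912449 1738788480
10333912053241855 477175722560064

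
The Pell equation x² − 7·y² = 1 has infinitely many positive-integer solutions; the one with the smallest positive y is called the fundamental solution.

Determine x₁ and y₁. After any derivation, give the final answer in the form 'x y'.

8 3

d=7: √d = [2; 1,1,1,4] (ℓ=4, even), read p_3/q_3
i=0: a=2 ⇒ p=2, q=1
i=1: a=1 ⇒ p=3, q=1
i=2: a=1 ⇒ p=5, q=2
i=3: a=1 ⇒ p=8, q=3
fundamental: x₁=8, y₁=3  (since 64 − 7·9 = 1)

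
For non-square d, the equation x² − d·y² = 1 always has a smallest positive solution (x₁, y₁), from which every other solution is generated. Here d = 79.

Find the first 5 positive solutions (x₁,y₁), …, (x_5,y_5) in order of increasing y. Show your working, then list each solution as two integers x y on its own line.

80 9
12799 1440
2047760 230391
327628801 36861120
52418560400 5897548809

√79 = [8; 1,7,1,16, …], period ℓ=4 (even) → k=3
i=0: a=8 ⇒ p=8, q=1
…
i=2: a=7 ⇒ p=71, q=8
i=3: a=1 ⇒ p=80, q=9
fundamental: x₁=80, y₁=9  (since 6400 − 79·81 = 1)
n=2: (80,9)∘(80,9) = (80·80+79·9·9, 80·9+9·80) = (12799,1440)
n=3: (12799,1440)∘(80,9) = (80·12799+79·9·1440, 80·1440+9·12799) = (2047760,230391)
n=4: (2047760,230391)∘(80,9) = (80·2047760+79·9·230391, 80·230391+9·2047760) = (327628801,36861120)
n=5: (327628801,36861120)∘(80,9) = (80·327628801+79·9·36861120, 80·36861120+9·327628801) = (52418560400,5897548809)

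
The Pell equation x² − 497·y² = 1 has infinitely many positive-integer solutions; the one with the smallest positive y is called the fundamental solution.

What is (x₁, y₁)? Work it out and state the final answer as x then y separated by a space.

1201887 53912

√497 = [22; 3,2,2,5,6,5,2,2,3,44, …], period ℓ=10 (even) → k=9
k=0  a_k=22  p_k/q_k = 22/1
k=1  a_k=3  p_k/q_k = 67/3
k=2  a_k=2  p_k/q_k = 156/7
…
k=5  a_k=6  p_k/q_k = 12685/569
k=6  a_k=5  p_k/q_k = 65476/2937
k=7  a_k=2  p_k/q_k = 143637/6443
k=8  a_k=2  p_k/q_k = 352750/15823
k=9  a_k=3  p_k/q_k = 1201887/53912
→ (1201887, 53912).  Check: 1201887²=1444532360769, 497·53912²=1444532360768, difference 1.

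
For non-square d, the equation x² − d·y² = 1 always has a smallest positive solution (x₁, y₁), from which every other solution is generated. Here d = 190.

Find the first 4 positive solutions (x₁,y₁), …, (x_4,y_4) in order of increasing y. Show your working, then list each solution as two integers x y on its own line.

52021 3774
5412368881 392654508
563113683064981 40852560317562
58587473808034384321 4250382080167131096

√190 → a₀=13, period (1,3,1,1,1,…,3,1,26); ℓ=14 even so k=13
k=0  a_k=13  p_k/q_k = 13/1
k=1  a_k=1  p_k/q_k = 14/1
…
k=5  a_k=1  p_k/q_k = 193/14
…
k=10  a_k=1  p_k/q_k = 7085/514
…
k=12  a_k=3  p_k/q_k = 40787/2959
k=13  a_k=1  p_k/q_k = 52021/3774
→ (52021, 3774).  Check: 52021²=2706184441, 190·3774²=2706184440, difference 1.
n=2: (52021,3774)∘(52021,3774) = (52021·52021+190·3774·3774, 52021·3774+3774·52021) = (5412368881,392654508)
n=3: (5412368881,392654508)∘(52021,3774) = (52021·5412368881+190·3774·392654508, 52021·392654508+3774·5412368881) = (563113683064981,40852560317562)
n=4: (563113683064981,40852560317562)∘(52021,3774) = (52021·563113683064981+190·3774·40852560317562, 52021·40852560317562+3774·563113683064981) = (58587473808034384321,4250382080167131096)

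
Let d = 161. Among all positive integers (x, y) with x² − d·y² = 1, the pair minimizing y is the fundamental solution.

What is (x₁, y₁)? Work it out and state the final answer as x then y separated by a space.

11775 928

d=161: √d = [12; 1,2,4,1,2,1,4,2,1,24] (ℓ=10, even), read p_9/q_9
i=0: a=12 ⇒ p=12, q=1
i=1: a=1 ⇒ p=13, q=1
…
i=3: a=4 ⇒ p=165, q=13
i=4: a=1 ⇒ p=203, q=16
i=5: a=2 ⇒ p=571, q=45
i=6: a=1 ⇒ p=774, q=61
…
i=8: a=2 ⇒ p=8108, q=639
i=9: a=1 ⇒ p=11775, q=928
→ (11775, 928).  Check: 11775²=138650625, 161·928²=138650624, difference 1.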